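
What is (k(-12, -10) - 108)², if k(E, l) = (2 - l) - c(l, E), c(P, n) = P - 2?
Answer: 7056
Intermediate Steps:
c(P, n) = -2 + P
k(E, l) = 4 - 2*l (k(E, l) = (2 - l) - (-2 + l) = (2 - l) + (2 - l) = 4 - 2*l)
(k(-12, -10) - 108)² = ((4 - 2*(-10)) - 108)² = ((4 + 20) - 108)² = (24 - 108)² = (-84)² = 7056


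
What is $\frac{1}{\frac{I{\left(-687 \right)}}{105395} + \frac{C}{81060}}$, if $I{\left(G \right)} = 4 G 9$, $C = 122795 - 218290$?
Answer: $- \frac{1708663740}{2413894289} \approx -0.70785$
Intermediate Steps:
$C = -95495$
$I{\left(G \right)} = 36 G$
$\frac{1}{\frac{I{\left(-687 \right)}}{105395} + \frac{C}{81060}} = \frac{1}{\frac{36 \left(-687\right)}{105395} - \frac{95495}{81060}} = \frac{1}{\left(-24732\right) \frac{1}{105395} - \frac{19099}{16212}} = \frac{1}{- \frac{24732}{105395} - \frac{19099}{16212}} = \frac{1}{- \frac{2413894289}{1708663740}} = - \frac{1708663740}{2413894289}$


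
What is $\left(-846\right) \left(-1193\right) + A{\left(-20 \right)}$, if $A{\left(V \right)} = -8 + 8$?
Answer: $1009278$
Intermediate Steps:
$A{\left(V \right)} = 0$
$\left(-846\right) \left(-1193\right) + A{\left(-20 \right)} = \left(-846\right) \left(-1193\right) + 0 = 1009278 + 0 = 1009278$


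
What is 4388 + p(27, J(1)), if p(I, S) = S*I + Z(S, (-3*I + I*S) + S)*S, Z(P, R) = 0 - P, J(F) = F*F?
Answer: 4414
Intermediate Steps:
J(F) = F²
Z(P, R) = -P
p(I, S) = -S² + I*S (p(I, S) = S*I + (-S)*S = I*S - S² = -S² + I*S)
4388 + p(27, J(1)) = 4388 + 1²*(27 - 1*1²) = 4388 + 1*(27 - 1*1) = 4388 + 1*(27 - 1) = 4388 + 1*26 = 4388 + 26 = 4414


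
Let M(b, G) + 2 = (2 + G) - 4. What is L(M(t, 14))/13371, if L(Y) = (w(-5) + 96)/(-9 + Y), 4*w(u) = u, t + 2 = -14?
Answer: 379/53484 ≈ 0.0070862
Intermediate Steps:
t = -16 (t = -2 - 14 = -16)
w(u) = u/4
M(b, G) = -4 + G (M(b, G) = -2 + ((2 + G) - 4) = -2 + (-2 + G) = -4 + G)
L(Y) = 379/(4*(-9 + Y)) (L(Y) = ((¼)*(-5) + 96)/(-9 + Y) = (-5/4 + 96)/(-9 + Y) = 379/(4*(-9 + Y)))
L(M(t, 14))/13371 = (379/(4*(-9 + (-4 + 14))))/13371 = (379/(4*(-9 + 10)))*(1/13371) = ((379/4)/1)*(1/13371) = ((379/4)*1)*(1/13371) = (379/4)*(1/13371) = 379/53484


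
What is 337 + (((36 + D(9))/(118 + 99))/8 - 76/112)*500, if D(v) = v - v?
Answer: 1754/217 ≈ 8.0829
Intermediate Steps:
D(v) = 0
337 + (((36 + D(9))/(118 + 99))/8 - 76/112)*500 = 337 + (((36 + 0)/(118 + 99))/8 - 76/112)*500 = 337 + ((36/217)*(1/8) - 76*1/112)*500 = 337 + ((36*(1/217))*(1/8) - 19/28)*500 = 337 + ((36/217)*(1/8) - 19/28)*500 = 337 + (9/434 - 19/28)*500 = 337 - 571/868*500 = 337 - 71375/217 = 1754/217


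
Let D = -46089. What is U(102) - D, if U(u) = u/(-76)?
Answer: 1751331/38 ≈ 46088.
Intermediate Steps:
U(u) = -u/76 (U(u) = u*(-1/76) = -u/76)
U(102) - D = -1/76*102 - 1*(-46089) = -51/38 + 46089 = 1751331/38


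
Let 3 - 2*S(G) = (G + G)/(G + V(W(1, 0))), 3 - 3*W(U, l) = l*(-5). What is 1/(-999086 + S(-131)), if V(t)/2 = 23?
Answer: -170/169844627 ≈ -1.0009e-6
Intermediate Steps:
W(U, l) = 1 + 5*l/3 (W(U, l) = 1 - l*(-5)/3 = 1 - (-5)*l/3 = 1 + 5*l/3)
V(t) = 46 (V(t) = 2*23 = 46)
S(G) = 3/2 - G/(46 + G) (S(G) = 3/2 - (G + G)/(2*(G + 46)) = 3/2 - 2*G/(2*(46 + G)) = 3/2 - G/(46 + G))
1/(-999086 + S(-131)) = 1/(-999086 + (138 - 131)/(2*(46 - 131))) = 1/(-999086 + (1/2)*7/(-85)) = 1/(-999086 + (1/2)*(-1/85)*7) = 1/(-999086 - 7/170) = 1/(-169844627/170) = -170/169844627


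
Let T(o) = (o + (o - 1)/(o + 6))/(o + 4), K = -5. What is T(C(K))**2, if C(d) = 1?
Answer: 1/25 ≈ 0.040000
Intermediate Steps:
T(o) = (o + (-1 + o)/(6 + o))/(4 + o)
T(C(K))**2 = ((-1 + 1**2 + 7*1)/(24 + 1**2 + 10*1))**2 = ((-1 + 1 + 7)/(24 + 1 + 10))**2 = (7/35)**2 = ((1/35)*7)**2 = (1/5)**2 = 1/25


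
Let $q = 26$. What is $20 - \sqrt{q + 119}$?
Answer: $20 - \sqrt{145} \approx 7.9584$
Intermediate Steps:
$20 - \sqrt{q + 119} = 20 - \sqrt{26 + 119} = 20 - \sqrt{145}$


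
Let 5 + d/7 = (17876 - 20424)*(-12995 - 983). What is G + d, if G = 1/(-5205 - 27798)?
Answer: 8228029843718/33003 ≈ 2.4931e+8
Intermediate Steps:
G = -1/33003 (G = 1/(-33003) = -1/33003 ≈ -3.0300e-5)
d = 249311573 (d = -35 + 7*((17876 - 20424)*(-12995 - 983)) = -35 + 7*(-2548*(-13978)) = -35 + 7*35615944 = -35 + 249311608 = 249311573)
G + d = -1/33003 + 249311573 = 8228029843718/33003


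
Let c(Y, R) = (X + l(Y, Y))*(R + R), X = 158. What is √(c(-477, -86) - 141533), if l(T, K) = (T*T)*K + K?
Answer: √18667302611 ≈ 1.3663e+5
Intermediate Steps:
l(T, K) = K + K*T² (l(T, K) = T²*K + K = K*T² + K = K + K*T²)
c(Y, R) = 2*R*(158 + Y*(1 + Y²)) (c(Y, R) = (158 + Y*(1 + Y²))*(R + R) = (158 + Y*(1 + Y²))*(2*R) = 2*R*(158 + Y*(1 + Y²)))
√(c(-477, -86) - 141533) = √(2*(-86)*(158 - 477 + (-477)³) - 141533) = √(2*(-86)*(158 - 477 - 108531333) - 141533) = √(2*(-86)*(-108531652) - 141533) = √(18667444144 - 141533) = √18667302611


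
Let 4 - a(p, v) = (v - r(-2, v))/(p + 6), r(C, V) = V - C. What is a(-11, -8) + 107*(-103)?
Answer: -55087/5 ≈ -11017.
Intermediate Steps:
a(p, v) = 4 + 2/(6 + p) (a(p, v) = 4 - (v - (v - 1*(-2)))/(p + 6) = 4 - (v - (v + 2))/(6 + p) = 4 - (v - (2 + v))/(6 + p) = 4 - (v + (-2 - v))/(6 + p) = 4 - (-2)/(6 + p) = 4 + 2/(6 + p))
a(-11, -8) + 107*(-103) = 2*(13 + 2*(-11))/(6 - 11) + 107*(-103) = 2*(13 - 22)/(-5) - 11021 = 2*(-⅕)*(-9) - 11021 = 18/5 - 11021 = -55087/5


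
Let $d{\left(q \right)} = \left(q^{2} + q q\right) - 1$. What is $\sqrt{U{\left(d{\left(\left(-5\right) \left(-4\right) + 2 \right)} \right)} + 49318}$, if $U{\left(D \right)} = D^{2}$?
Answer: $\sqrt{984407} \approx 992.17$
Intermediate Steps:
$d{\left(q \right)} = -1 + 2 q^{2}$ ($d{\left(q \right)} = \left(q^{2} + q^{2}\right) - 1 = 2 q^{2} - 1 = -1 + 2 q^{2}$)
$\sqrt{U{\left(d{\left(\left(-5\right) \left(-4\right) + 2 \right)} \right)} + 49318} = \sqrt{\left(-1 + 2 \left(\left(-5\right) \left(-4\right) + 2\right)^{2}\right)^{2} + 49318} = \sqrt{\left(-1 + 2 \left(20 + 2\right)^{2}\right)^{2} + 49318} = \sqrt{\left(-1 + 2 \cdot 22^{2}\right)^{2} + 49318} = \sqrt{\left(-1 + 2 \cdot 484\right)^{2} + 49318} = \sqrt{\left(-1 + 968\right)^{2} + 49318} = \sqrt{967^{2} + 49318} = \sqrt{935089 + 49318} = \sqrt{984407}$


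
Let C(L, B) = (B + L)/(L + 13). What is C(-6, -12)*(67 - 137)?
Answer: 180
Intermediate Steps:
C(L, B) = (B + L)/(13 + L)
C(-6, -12)*(67 - 137) = ((-12 - 6)/(13 - 6))*(67 - 137) = (-18/7)*(-70) = ((⅐)*(-18))*(-70) = -18/7*(-70) = 180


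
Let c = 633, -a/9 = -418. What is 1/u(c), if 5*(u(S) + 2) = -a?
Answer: -5/3772 ≈ -0.0013256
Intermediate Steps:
a = 3762 (a = -9*(-418) = 3762)
u(S) = -3772/5 (u(S) = -2 + (-1*3762)/5 = -2 + (⅕)*(-3762) = -2 - 3762/5 = -3772/5)
1/u(c) = 1/(-3772/5) = -5/3772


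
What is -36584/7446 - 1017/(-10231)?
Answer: -10785833/2240589 ≈ -4.8138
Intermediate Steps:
-36584/7446 - 1017/(-10231) = -36584*1/7446 - 1017*(-1/10231) = -1076/219 + 1017/10231 = -10785833/2240589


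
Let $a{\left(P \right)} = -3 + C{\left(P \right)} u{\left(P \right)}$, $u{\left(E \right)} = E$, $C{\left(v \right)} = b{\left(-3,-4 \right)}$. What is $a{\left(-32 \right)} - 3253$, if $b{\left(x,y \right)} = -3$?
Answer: $-3160$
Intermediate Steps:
$C{\left(v \right)} = -3$
$a{\left(P \right)} = -3 - 3 P$
$a{\left(-32 \right)} - 3253 = \left(-3 - -96\right) - 3253 = \left(-3 + 96\right) - 3253 = 93 - 3253 = -3160$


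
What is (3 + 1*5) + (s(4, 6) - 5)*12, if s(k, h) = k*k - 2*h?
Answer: -4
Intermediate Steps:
s(k, h) = k² - 2*h
(3 + 1*5) + (s(4, 6) - 5)*12 = (3 + 1*5) + ((4² - 2*6) - 5)*12 = (3 + 5) + ((16 - 12) - 5)*12 = 8 + (4 - 5)*12 = 8 - 1*12 = 8 - 12 = -4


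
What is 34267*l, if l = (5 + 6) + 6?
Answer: 582539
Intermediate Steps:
l = 17 (l = 11 + 6 = 17)
34267*l = 34267*17 = 582539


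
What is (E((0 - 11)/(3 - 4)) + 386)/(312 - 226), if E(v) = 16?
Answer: 201/43 ≈ 4.6744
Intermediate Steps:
(E((0 - 11)/(3 - 4)) + 386)/(312 - 226) = (16 + 386)/(312 - 226) = 402/86 = 402*(1/86) = 201/43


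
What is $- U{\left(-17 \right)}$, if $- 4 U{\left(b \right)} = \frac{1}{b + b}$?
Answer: $- \frac{1}{136} \approx -0.0073529$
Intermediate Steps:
$U{\left(b \right)} = - \frac{1}{8 b}$ ($U{\left(b \right)} = - \frac{1}{4 \left(b + b\right)} = - \frac{1}{4 \cdot 2 b} = - \frac{\frac{1}{2} \frac{1}{b}}{4} = - \frac{1}{8 b}$)
$- U{\left(-17 \right)} = - \frac{-1}{8 \left(-17\right)} = - \frac{\left(-1\right) \left(-1\right)}{8 \cdot 17} = \left(-1\right) \frac{1}{136} = - \frac{1}{136}$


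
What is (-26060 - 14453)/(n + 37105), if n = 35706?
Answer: -40513/72811 ≈ -0.55641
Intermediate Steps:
(-26060 - 14453)/(n + 37105) = (-26060 - 14453)/(35706 + 37105) = -40513/72811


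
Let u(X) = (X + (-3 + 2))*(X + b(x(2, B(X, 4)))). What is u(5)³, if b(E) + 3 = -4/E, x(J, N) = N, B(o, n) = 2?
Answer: 0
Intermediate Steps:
b(E) = -3 - 4/E
u(X) = (-1 + X)*(-5 + X) (u(X) = (X + (-3 + 2))*(X + (-3 - 4/2)) = (X - 1)*(X + (-3 - 4*½)) = (-1 + X)*(X + (-3 - 2)) = (-1 + X)*(X - 5) = (-1 + X)*(-5 + X))
u(5)³ = (5 + 5² - 6*5)³ = (5 + 25 - 30)³ = 0³ = 0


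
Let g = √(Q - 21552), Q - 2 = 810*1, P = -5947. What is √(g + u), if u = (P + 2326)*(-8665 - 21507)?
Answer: √(109252812 + 2*I*√5185) ≈ 10452.0 + 0.e-2*I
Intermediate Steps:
Q = 812 (Q = 2 + 810*1 = 2 + 810 = 812)
g = 2*I*√5185 (g = √(812 - 21552) = √(-20740) = 2*I*√5185 ≈ 144.01*I)
u = 109252812 (u = (-5947 + 2326)*(-8665 - 21507) = -3621*(-30172) = 109252812)
√(g + u) = √(2*I*√5185 + 109252812) = √(109252812 + 2*I*√5185)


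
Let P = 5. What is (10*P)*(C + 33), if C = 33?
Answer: 3300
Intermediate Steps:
(10*P)*(C + 33) = (10*5)*(33 + 33) = 50*66 = 3300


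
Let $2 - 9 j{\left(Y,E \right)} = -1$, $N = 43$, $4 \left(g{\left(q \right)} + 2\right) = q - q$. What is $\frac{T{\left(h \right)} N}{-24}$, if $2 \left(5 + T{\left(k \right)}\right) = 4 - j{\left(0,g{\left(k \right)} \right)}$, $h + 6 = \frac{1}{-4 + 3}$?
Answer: $\frac{817}{144} \approx 5.6736$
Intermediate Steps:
$g{\left(q \right)} = -2$ ($g{\left(q \right)} = -2 + \frac{q - q}{4} = -2 + \frac{1}{4} \cdot 0 = -2 + 0 = -2$)
$j{\left(Y,E \right)} = \frac{1}{3}$ ($j{\left(Y,E \right)} = \frac{2}{9} - - \frac{1}{9} = \frac{2}{9} + \frac{1}{9} = \frac{1}{3}$)
$h = -7$ ($h = -6 + \frac{1}{-4 + 3} = -6 + \frac{1}{-1} = -6 - 1 = -7$)
$T{\left(k \right)} = - \frac{19}{6}$ ($T{\left(k \right)} = -5 + \frac{4 - \frac{1}{3}}{2} = -5 + \frac{1}{2} \cdot \frac{11}{3} = -5 + \frac{11}{6} = - \frac{19}{6}$)
$\frac{T{\left(h \right)} N}{-24} = \frac{\left(- \frac{19}{6}\right) 43}{-24} = \left(- \frac{817}{6}\right) \left(- \frac{1}{24}\right) = \frac{817}{144}$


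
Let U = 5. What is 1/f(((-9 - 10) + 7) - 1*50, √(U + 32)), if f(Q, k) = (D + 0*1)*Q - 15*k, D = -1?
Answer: -62/4481 - 15*√37/4481 ≈ -0.034198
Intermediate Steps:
f(Q, k) = -Q - 15*k (f(Q, k) = (-1 + 0*1)*Q - 15*k = (-1 + 0)*Q - 15*k = -Q - 15*k)
1/f(((-9 - 10) + 7) - 1*50, √(U + 32)) = 1/(-(((-9 - 10) + 7) - 1*50) - 15*√(5 + 32)) = 1/(-((-19 + 7) - 50) - 15*√37) = 1/(-(-12 - 50) - 15*√37) = 1/(-1*(-62) - 15*√37) = 1/(62 - 15*√37)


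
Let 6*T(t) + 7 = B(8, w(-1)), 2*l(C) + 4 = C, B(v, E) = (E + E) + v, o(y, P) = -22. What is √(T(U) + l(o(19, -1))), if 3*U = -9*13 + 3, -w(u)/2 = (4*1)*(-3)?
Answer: I*√174/6 ≈ 2.1985*I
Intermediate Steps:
w(u) = 24 (w(u) = -2*4*1*(-3) = -8*(-3) = -2*(-12) = 24)
B(v, E) = v + 2*E (B(v, E) = 2*E + v = v + 2*E)
U = -38 (U = (-9*13 + 3)/3 = (-117 + 3)/3 = (⅓)*(-114) = -38)
l(C) = -2 + C/2
T(t) = 49/6 (T(t) = -7/6 + (8 + 2*24)/6 = -7/6 + (8 + 48)/6 = -7/6 + (⅙)*56 = -7/6 + 28/3 = 49/6)
√(T(U) + l(o(19, -1))) = √(49/6 + (-2 + (½)*(-22))) = √(49/6 + (-2 - 11)) = √(49/6 - 13) = √(-29/6) = I*√174/6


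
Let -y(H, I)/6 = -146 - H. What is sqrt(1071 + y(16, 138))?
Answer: 3*sqrt(227) ≈ 45.200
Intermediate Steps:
y(H, I) = 876 + 6*H (y(H, I) = -6*(-146 - H) = 876 + 6*H)
sqrt(1071 + y(16, 138)) = sqrt(1071 + (876 + 6*16)) = sqrt(1071 + (876 + 96)) = sqrt(1071 + 972) = sqrt(2043) = 3*sqrt(227)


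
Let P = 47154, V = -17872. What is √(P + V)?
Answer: 121*√2 ≈ 171.12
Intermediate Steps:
√(P + V) = √(47154 - 17872) = √29282 = 121*√2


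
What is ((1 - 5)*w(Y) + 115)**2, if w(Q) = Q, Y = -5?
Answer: 18225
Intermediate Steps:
((1 - 5)*w(Y) + 115)**2 = ((1 - 5)*(-5) + 115)**2 = (-4*(-5) + 115)**2 = (20 + 115)**2 = 135**2 = 18225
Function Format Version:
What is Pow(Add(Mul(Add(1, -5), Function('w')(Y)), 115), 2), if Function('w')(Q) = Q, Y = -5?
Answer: 18225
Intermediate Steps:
Pow(Add(Mul(Add(1, -5), Function('w')(Y)), 115), 2) = Pow(Add(Mul(Add(1, -5), -5), 115), 2) = Pow(Add(Mul(-4, -5), 115), 2) = Pow(Add(20, 115), 2) = Pow(135, 2) = 18225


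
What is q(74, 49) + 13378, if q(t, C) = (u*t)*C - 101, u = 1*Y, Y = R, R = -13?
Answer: -33861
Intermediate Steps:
Y = -13
u = -13 (u = 1*(-13) = -13)
q(t, C) = -101 - 13*C*t (q(t, C) = (-13*t)*C - 101 = -13*C*t - 101 = -101 - 13*C*t)
q(74, 49) + 13378 = (-101 - 13*49*74) + 13378 = (-101 - 47138) + 13378 = -47239 + 13378 = -33861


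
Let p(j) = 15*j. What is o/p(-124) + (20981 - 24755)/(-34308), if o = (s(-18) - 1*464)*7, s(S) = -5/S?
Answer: 59192657/31906440 ≈ 1.8552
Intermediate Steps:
o = -58429/18 (o = (-5/(-18) - 1*464)*7 = (-5*(-1/18) - 464)*7 = (5/18 - 464)*7 = -8347/18*7 = -58429/18 ≈ -3246.1)
o/p(-124) + (20981 - 24755)/(-34308) = -58429/(18*(15*(-124))) + (20981 - 24755)/(-34308) = -58429/18/(-1860) - 3774*(-1/34308) = -58429/18*(-1/1860) + 629/5718 = 58429/33480 + 629/5718 = 59192657/31906440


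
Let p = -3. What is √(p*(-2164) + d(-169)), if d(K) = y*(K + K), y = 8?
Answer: 2*√947 ≈ 61.547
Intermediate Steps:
d(K) = 16*K (d(K) = 8*(K + K) = 8*(2*K) = 16*K)
√(p*(-2164) + d(-169)) = √(-3*(-2164) + 16*(-169)) = √(6492 - 2704) = √3788 = 2*√947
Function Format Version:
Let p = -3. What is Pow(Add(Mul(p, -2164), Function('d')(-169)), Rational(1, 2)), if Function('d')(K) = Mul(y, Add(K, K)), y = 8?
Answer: Mul(2, Pow(947, Rational(1, 2))) ≈ 61.547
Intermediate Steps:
Function('d')(K) = Mul(16, K) (Function('d')(K) = Mul(8, Add(K, K)) = Mul(8, Mul(2, K)) = Mul(16, K))
Pow(Add(Mul(p, -2164), Function('d')(-169)), Rational(1, 2)) = Pow(Add(Mul(-3, -2164), Mul(16, -169)), Rational(1, 2)) = Pow(Add(6492, -2704), Rational(1, 2)) = Pow(3788, Rational(1, 2)) = Mul(2, Pow(947, Rational(1, 2)))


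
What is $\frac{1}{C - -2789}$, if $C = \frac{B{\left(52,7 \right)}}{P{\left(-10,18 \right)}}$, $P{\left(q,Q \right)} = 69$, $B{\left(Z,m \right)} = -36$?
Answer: $\frac{23}{64135} \approx 0.00035862$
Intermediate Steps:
$C = - \frac{12}{23}$ ($C = - \frac{36}{69} = \left(-36\right) \frac{1}{69} = - \frac{12}{23} \approx -0.52174$)
$\frac{1}{C - -2789} = \frac{1}{- \frac{12}{23} - -2789} = \frac{1}{- \frac{12}{23} + 2789} = \frac{1}{\frac{64135}{23}} = \frac{23}{64135}$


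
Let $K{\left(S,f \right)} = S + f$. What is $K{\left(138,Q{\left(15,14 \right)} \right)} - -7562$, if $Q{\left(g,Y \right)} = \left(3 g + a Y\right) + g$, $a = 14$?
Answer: $7956$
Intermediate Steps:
$Q{\left(g,Y \right)} = 4 g + 14 Y$ ($Q{\left(g,Y \right)} = \left(3 g + 14 Y\right) + g = 4 g + 14 Y$)
$K{\left(138,Q{\left(15,14 \right)} \right)} - -7562 = \left(138 + \left(4 \cdot 15 + 14 \cdot 14\right)\right) - -7562 = \left(138 + \left(60 + 196\right)\right) + 7562 = \left(138 + 256\right) + 7562 = 394 + 7562 = 7956$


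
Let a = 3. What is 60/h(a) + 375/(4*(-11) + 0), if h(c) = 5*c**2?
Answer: -949/132 ≈ -7.1894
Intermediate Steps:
60/h(a) + 375/(4*(-11) + 0) = 60/((5*3**2)) + 375/(4*(-11) + 0) = 60/((5*9)) + 375/(-44 + 0) = 60/45 + 375/(-44) = 60*(1/45) + 375*(-1/44) = 4/3 - 375/44 = -949/132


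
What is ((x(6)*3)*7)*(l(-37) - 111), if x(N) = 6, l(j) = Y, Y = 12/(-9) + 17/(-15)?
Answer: -71484/5 ≈ -14297.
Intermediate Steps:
Y = -37/15 (Y = 12*(-1/9) + 17*(-1/15) = -4/3 - 17/15 = -37/15 ≈ -2.4667)
l(j) = -37/15
((x(6)*3)*7)*(l(-37) - 111) = ((6*3)*7)*(-37/15 - 111) = (18*7)*(-1702/15) = 126*(-1702/15) = -71484/5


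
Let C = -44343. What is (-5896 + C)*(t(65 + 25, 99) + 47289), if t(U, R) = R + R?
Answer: -2385699393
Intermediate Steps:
t(U, R) = 2*R
(-5896 + C)*(t(65 + 25, 99) + 47289) = (-5896 - 44343)*(2*99 + 47289) = -50239*(198 + 47289) = -50239*47487 = -2385699393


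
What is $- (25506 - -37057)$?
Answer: $-62563$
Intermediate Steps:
$- (25506 - -37057) = - (25506 + 37057) = \left(-1\right) 62563 = -62563$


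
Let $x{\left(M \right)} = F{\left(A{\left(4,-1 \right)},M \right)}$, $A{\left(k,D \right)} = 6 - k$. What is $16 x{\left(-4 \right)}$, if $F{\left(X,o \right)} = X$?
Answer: $32$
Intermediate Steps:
$x{\left(M \right)} = 2$ ($x{\left(M \right)} = 6 - 4 = 2$)
$16 x{\left(-4 \right)} = 16 \cdot 2 = 32$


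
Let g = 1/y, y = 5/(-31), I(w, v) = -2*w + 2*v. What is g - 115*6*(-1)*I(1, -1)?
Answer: -13831/5 ≈ -2766.2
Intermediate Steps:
y = -5/31 (y = 5*(-1/31) = -5/31 ≈ -0.16129)
g = -31/5 (g = 1/(-5/31) = -31/5 ≈ -6.2000)
g - 115*6*(-1)*I(1, -1) = -31/5 - 115*6*(-1)*(-2*1 + 2*(-1)) = -31/5 - (-690)*(-2 - 2) = -31/5 - (-690)*(-4) = -31/5 - 115*24 = -31/5 - 2760 = -13831/5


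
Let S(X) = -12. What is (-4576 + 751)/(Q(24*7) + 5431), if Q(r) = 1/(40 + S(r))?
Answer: -107100/152069 ≈ -0.70429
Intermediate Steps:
Q(r) = 1/28 (Q(r) = 1/(40 - 12) = 1/28)
(-4576 + 751)/(Q(24*7) + 5431) = (-4576 + 751)/(1/28 + 5431) = -3825/152069/28 = -3825*28/152069 = -107100/152069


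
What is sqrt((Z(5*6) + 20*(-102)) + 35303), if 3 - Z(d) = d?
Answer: 2*sqrt(8309) ≈ 182.31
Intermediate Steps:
Z(d) = 3 - d
sqrt((Z(5*6) + 20*(-102)) + 35303) = sqrt(((3 - 5*6) + 20*(-102)) + 35303) = sqrt(((3 - 1*30) - 2040) + 35303) = sqrt(((3 - 30) - 2040) + 35303) = sqrt((-27 - 2040) + 35303) = sqrt(-2067 + 35303) = sqrt(33236) = 2*sqrt(8309)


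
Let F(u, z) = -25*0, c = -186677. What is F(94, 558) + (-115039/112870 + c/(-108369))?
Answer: 8603571599/12231609030 ≈ 0.70339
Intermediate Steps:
F(u, z) = 0
F(94, 558) + (-115039/112870 + c/(-108369)) = 0 + (-115039/112870 - 186677/(-108369)) = 0 + (-115039*1/112870 - 186677*(-1/108369)) = 0 + (-115039/112870 + 186677/108369) = 0 + 8603571599/12231609030 = 8603571599/12231609030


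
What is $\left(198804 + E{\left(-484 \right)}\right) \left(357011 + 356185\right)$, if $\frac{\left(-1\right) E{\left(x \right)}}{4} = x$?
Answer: $143166965040$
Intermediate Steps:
$E{\left(x \right)} = - 4 x$
$\left(198804 + E{\left(-484 \right)}\right) \left(357011 + 356185\right) = \left(198804 - -1936\right) \left(357011 + 356185\right) = \left(198804 + 1936\right) 713196 = 200740 \cdot 713196 = 143166965040$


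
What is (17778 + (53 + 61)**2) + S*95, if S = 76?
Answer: 37994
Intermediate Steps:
(17778 + (53 + 61)**2) + S*95 = (17778 + (53 + 61)**2) + 76*95 = (17778 + 114**2) + 7220 = (17778 + 12996) + 7220 = 30774 + 7220 = 37994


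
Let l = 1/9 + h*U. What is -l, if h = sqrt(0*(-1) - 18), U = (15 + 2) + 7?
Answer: -1/9 - 72*I*sqrt(2) ≈ -0.11111 - 101.82*I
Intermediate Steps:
U = 24 (U = 17 + 7 = 24)
h = 3*I*sqrt(2) (h = sqrt(0 - 18) = sqrt(-18) = 3*I*sqrt(2) ≈ 4.2426*I)
l = 1/9 + 72*I*sqrt(2) (l = 1/9 + (3*I*sqrt(2))*24 = 1/9 + 72*I*sqrt(2) ≈ 0.11111 + 101.82*I)
-l = -(1/9 + 72*I*sqrt(2)) = -1/9 - 72*I*sqrt(2)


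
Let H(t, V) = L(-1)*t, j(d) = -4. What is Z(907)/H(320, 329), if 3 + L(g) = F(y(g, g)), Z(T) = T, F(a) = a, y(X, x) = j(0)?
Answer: -907/2240 ≈ -0.40491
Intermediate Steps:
y(X, x) = -4
L(g) = -7 (L(g) = -3 - 4 = -7)
H(t, V) = -7*t
Z(907)/H(320, 329) = 907/((-7*320)) = 907/(-2240) = 907*(-1/2240) = -907/2240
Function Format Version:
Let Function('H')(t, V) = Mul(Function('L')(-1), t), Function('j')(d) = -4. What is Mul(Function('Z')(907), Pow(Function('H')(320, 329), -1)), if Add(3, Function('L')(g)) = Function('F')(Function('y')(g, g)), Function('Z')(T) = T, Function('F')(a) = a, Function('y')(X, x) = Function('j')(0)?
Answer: Rational(-907, 2240) ≈ -0.40491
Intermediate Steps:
Function('y')(X, x) = -4
Function('L')(g) = -7 (Function('L')(g) = Add(-3, -4) = -7)
Function('H')(t, V) = Mul(-7, t)
Mul(Function('Z')(907), Pow(Function('H')(320, 329), -1)) = Mul(907, Pow(Mul(-7, 320), -1)) = Mul(907, Pow(-2240, -1)) = Mul(907, Rational(-1, 2240)) = Rational(-907, 2240)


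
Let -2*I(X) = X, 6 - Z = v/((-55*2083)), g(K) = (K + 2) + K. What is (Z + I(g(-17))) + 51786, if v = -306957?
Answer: 5935076563/114565 ≈ 51805.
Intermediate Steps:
g(K) = 2 + 2*K (g(K) = (2 + K) + K = 2 + 2*K)
Z = 380433/114565 (Z = 6 - (-306957)/((-55*2083)) = 6 - (-306957)/(-114565) = 6 - (-306957)*(-1)/114565 = 6 - 1*306957/114565 = 6 - 306957/114565 = 380433/114565 ≈ 3.3207)
I(X) = -X/2
(Z + I(g(-17))) + 51786 = (380433/114565 - (2 + 2*(-17))/2) + 51786 = (380433/114565 - (2 - 34)/2) + 51786 = (380433/114565 - ½*(-32)) + 51786 = (380433/114565 + 16) + 51786 = 2213473/114565 + 51786 = 5935076563/114565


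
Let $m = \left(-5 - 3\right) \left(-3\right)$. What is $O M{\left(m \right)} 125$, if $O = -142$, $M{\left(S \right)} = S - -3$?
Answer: $-479250$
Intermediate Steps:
$m = 24$ ($m = \left(-8\right) \left(-3\right) = 24$)
$M{\left(S \right)} = 3 + S$ ($M{\left(S \right)} = S + 3 = 3 + S$)
$O M{\left(m \right)} 125 = - 142 \left(3 + 24\right) 125 = \left(-142\right) 27 \cdot 125 = \left(-3834\right) 125 = -479250$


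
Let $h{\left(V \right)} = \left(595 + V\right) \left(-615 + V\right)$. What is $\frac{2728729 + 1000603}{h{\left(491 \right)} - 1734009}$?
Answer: $- \frac{3729332}{1868673} \approx -1.9957$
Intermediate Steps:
$h{\left(V \right)} = \left(-615 + V\right) \left(595 + V\right)$
$\frac{2728729 + 1000603}{h{\left(491 \right)} - 1734009} = \frac{2728729 + 1000603}{\left(-365925 + 491^{2} - 9820\right) - 1734009} = \frac{3729332}{\left(-365925 + 241081 - 9820\right) - 1734009} = \frac{3729332}{-134664 - 1734009} = \frac{3729332}{-1868673} = 3729332 \left(- \frac{1}{1868673}\right) = - \frac{3729332}{1868673}$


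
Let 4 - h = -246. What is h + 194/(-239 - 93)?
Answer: 41403/166 ≈ 249.42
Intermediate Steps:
h = 250 (h = 4 - 1*(-246) = 4 + 246 = 250)
h + 194/(-239 - 93) = 250 + 194/(-239 - 93) = 250 + 194/(-332) = 250 + 194*(-1/332) = 250 - 97/166 = 41403/166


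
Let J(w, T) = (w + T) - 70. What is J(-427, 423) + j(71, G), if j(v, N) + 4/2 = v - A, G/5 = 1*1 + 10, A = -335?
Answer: 330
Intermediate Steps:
G = 55 (G = 5*(1*1 + 10) = 5*(1 + 10) = 5*11 = 55)
J(w, T) = -70 + T + w (J(w, T) = (T + w) - 70 = -70 + T + w)
j(v, N) = 333 + v (j(v, N) = -2 + (v - 1*(-335)) = -2 + (v + 335) = -2 + (335 + v) = 333 + v)
J(-427, 423) + j(71, G) = (-70 + 423 - 427) + (333 + 71) = -74 + 404 = 330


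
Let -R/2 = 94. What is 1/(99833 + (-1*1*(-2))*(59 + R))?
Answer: 1/99575 ≈ 1.0043e-5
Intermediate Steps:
R = -188 (R = -2*94 = -188)
1/(99833 + (-1*1*(-2))*(59 + R)) = 1/(99833 + (-1*1*(-2))*(59 - 188)) = 1/(99833 - 1*(-2)*(-129)) = 1/(99833 + 2*(-129)) = 1/(99833 - 258) = 1/99575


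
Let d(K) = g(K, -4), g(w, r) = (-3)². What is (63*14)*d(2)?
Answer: 7938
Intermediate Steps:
g(w, r) = 9
d(K) = 9
(63*14)*d(2) = (63*14)*9 = 882*9 = 7938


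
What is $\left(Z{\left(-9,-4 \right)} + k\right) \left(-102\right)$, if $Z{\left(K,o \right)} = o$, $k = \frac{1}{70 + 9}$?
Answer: $\frac{32130}{79} \approx 406.71$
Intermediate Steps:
$k = \frac{1}{79} \approx 0.012658$
$\left(Z{\left(-9,-4 \right)} + k\right) \left(-102\right) = \left(-4 + \frac{1}{79}\right) \left(-102\right) = \left(- \frac{315}{79}\right) \left(-102\right) = \frac{32130}{79}$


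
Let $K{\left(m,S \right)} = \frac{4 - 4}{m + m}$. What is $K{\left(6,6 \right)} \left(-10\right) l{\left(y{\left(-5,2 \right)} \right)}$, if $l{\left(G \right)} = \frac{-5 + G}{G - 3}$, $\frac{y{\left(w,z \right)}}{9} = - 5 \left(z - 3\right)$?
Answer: $0$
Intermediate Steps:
$y{\left(w,z \right)} = 135 - 45 z$ ($y{\left(w,z \right)} = 9 \left(- 5 \left(z - 3\right)\right) = 9 \left(- 5 \left(-3 + z\right)\right) = 9 \left(15 - 5 z\right) = 135 - 45 z$)
$K{\left(m,S \right)} = 0$ ($K{\left(m,S \right)} = \frac{0}{2 m} = 0 \frac{1}{2 m} = 0$)
$l{\left(G \right)} = \frac{-5 + G}{-3 + G}$
$K{\left(6,6 \right)} \left(-10\right) l{\left(y{\left(-5,2 \right)} \right)} = 0 \left(-10\right) \frac{-5 + \left(135 - 90\right)}{-3 + \left(135 - 90\right)} = 0 \frac{-5 + \left(135 - 90\right)}{-3 + \left(135 - 90\right)} = 0 \frac{-5 + 45}{-3 + 45} = 0 \cdot \frac{1}{42} \cdot 40 = 0 \cdot \frac{20}{21} = 0$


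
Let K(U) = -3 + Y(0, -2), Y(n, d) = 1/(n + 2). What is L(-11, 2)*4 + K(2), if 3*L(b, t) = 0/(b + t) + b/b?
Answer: -7/6 ≈ -1.1667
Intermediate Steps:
Y(n, d) = 1/(2 + n)
K(U) = -5/2 (K(U) = -3 + 1/(2 + 0) = -3 + 1/2 = -3 + ½ = -5/2)
L(b, t) = ⅓ (L(b, t) = (0/(b + t) + b/b)/3 = (0 + 1)/3 = (⅓)*1 = ⅓)
L(-11, 2)*4 + K(2) = (⅓)*4 - 5/2 = 4/3 - 5/2 = -7/6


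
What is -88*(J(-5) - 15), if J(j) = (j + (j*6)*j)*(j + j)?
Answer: 128920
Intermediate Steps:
J(j) = 2*j*(j + 6*j**2) (J(j) = (j + (6*j)*j)*(2*j) = (j + 6*j**2)*(2*j) = 2*j*(j + 6*j**2))
-88*(J(-5) - 15) = -88*((-5)**2*(2 + 12*(-5)) - 15) = -88*(25*(2 - 60) - 15) = -88*(25*(-58) - 15) = -88*(-1450 - 15) = -88*(-1465) = 128920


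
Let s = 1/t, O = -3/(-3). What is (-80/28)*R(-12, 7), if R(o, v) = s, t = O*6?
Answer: -10/21 ≈ -0.47619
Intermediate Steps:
O = 1 (O = -3*(-1/3) = 1)
t = 6 (t = 1*6 = 6)
s = 1/6 ≈ 0.16667
R(o, v) = 1/6
(-80/28)*R(-12, 7) = -80/28*(1/6) = -80*1/28*(1/6) = -20/7*1/6 = -10/21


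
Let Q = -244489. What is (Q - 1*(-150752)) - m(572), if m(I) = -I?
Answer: -93165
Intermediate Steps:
(Q - 1*(-150752)) - m(572) = (-244489 - 1*(-150752)) - (-1)*572 = (-244489 + 150752) - 1*(-572) = -93737 + 572 = -93165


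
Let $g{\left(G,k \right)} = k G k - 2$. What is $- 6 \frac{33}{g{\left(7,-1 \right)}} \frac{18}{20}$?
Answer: $- \frac{891}{25} \approx -35.64$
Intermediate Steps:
$g{\left(G,k \right)} = -2 + G k^{2}$ ($g{\left(G,k \right)} = G k k - 2 = G k^{2} - 2 = -2 + G k^{2}$)
$- 6 \frac{33}{g{\left(7,-1 \right)}} \frac{18}{20} = - 6 \frac{33}{-2 + 7 \left(-1\right)^{2}} \cdot \frac{18}{20} = - 6 \frac{33}{-2 + 7 \cdot 1} \cdot 18 \cdot \frac{1}{20} = - 6 \frac{33}{-2 + 7} \cdot \frac{9}{10} = - 6 \cdot \frac{33}{5} \cdot \frac{9}{10} = - 6 \cdot 33 \cdot \frac{1}{5} \cdot \frac{9}{10} = \left(-6\right) \frac{33}{5} \cdot \frac{9}{10} = \left(- \frac{198}{5}\right) \frac{9}{10} = - \frac{891}{25}$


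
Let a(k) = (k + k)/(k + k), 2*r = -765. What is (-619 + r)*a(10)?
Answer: -2003/2 ≈ -1001.5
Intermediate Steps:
r = -765/2 (r = (1/2)*(-765) = -765/2 ≈ -382.50)
a(k) = 1 (a(k) = (2*k)/((2*k)) = (2*k)*(1/(2*k)) = 1)
(-619 + r)*a(10) = (-619 - 765/2)*1 = -2003/2*1 = -2003/2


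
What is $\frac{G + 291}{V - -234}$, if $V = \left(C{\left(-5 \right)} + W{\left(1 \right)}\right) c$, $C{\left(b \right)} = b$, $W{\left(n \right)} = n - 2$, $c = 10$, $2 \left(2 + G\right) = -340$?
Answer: $\frac{119}{174} \approx 0.68391$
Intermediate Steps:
$G = -172$ ($G = -2 + \frac{1}{2} \left(-340\right) = -2 - 170 = -172$)
$W{\left(n \right)} = -2 + n$
$V = -60$ ($V = \left(-5 + \left(-2 + 1\right)\right) 10 = \left(-5 - 1\right) 10 = \left(-6\right) 10 = -60$)
$\frac{G + 291}{V - -234} = \frac{-172 + 291}{-60 - -234} = \frac{119}{-60 + 234} = \frac{119}{174}$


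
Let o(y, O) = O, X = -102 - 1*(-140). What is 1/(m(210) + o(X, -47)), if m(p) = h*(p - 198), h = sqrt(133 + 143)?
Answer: 47/37535 + 24*sqrt(69)/37535 ≈ 0.0065634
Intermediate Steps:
h = 2*sqrt(69) (h = sqrt(276) = 2*sqrt(69) ≈ 16.613)
X = 38 (X = -102 + 140 = 38)
m(p) = 2*sqrt(69)*(-198 + p) (m(p) = (2*sqrt(69))*(p - 198) = (2*sqrt(69))*(-198 + p) = 2*sqrt(69)*(-198 + p))
1/(m(210) + o(X, -47)) = 1/(2*sqrt(69)*(-198 + 210) - 47) = 1/(2*sqrt(69)*12 - 47) = 1/(24*sqrt(69) - 47) = 1/(-47 + 24*sqrt(69))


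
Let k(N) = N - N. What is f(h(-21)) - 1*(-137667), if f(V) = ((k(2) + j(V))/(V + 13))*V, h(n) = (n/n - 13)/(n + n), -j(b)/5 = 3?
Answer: 4267667/31 ≈ 1.3767e+5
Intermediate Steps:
j(b) = -15 (j(b) = -5*3 = -15)
k(N) = 0
h(n) = -6/n (h(n) = (1 - 13)/((2*n)) = -6/n)
f(V) = -15*V/(13 + V) (f(V) = ((0 - 15)/(V + 13))*V = (-15/(13 + V))*V = -15*V/(13 + V))
f(h(-21)) - 1*(-137667) = -15*(-6/(-21))/(13 - 6/(-21)) - 1*(-137667) = -15*(-6*(-1/21))/(13 - 6*(-1/21)) + 137667 = -15*2/7/(13 + 2/7) + 137667 = -15*2/7/93/7 + 137667 = -15*2/7*7/93 + 137667 = -10/31 + 137667 = 4267667/31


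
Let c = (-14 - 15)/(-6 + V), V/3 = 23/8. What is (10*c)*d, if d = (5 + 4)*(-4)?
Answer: 27840/7 ≈ 3977.1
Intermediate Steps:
d = -36 (d = 9*(-4) = -36)
V = 69/8 (V = 3*(23/8) = 69/8 ≈ 8.6250)
c = -232/21 (c = (-14 - 15)/(-6 + 69/8) = -29/21/8 = -29*8/21 = -232/21 ≈ -11.048)
(10*c)*d = (10*(-232/21))*(-36) = -2320/21*(-36) = 27840/7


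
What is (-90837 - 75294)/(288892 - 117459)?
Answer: -166131/171433 ≈ -0.96907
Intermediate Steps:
(-90837 - 75294)/(288892 - 117459) = -166131/171433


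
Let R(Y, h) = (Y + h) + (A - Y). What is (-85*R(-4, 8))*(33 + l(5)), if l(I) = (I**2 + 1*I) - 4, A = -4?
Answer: -20060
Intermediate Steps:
R(Y, h) = -4 + h (R(Y, h) = (Y + h) + (-4 - Y) = -4 + h)
l(I) = -4 + I + I**2 (l(I) = (I**2 + I) - 4 = (I + I**2) - 4 = -4 + I + I**2)
(-85*R(-4, 8))*(33 + l(5)) = (-85*(-4 + 8))*(33 + (-4 + 5 + 5**2)) = (-85*4)*(33 + (-4 + 5 + 25)) = -340*(33 + 26) = -340*59 = -20060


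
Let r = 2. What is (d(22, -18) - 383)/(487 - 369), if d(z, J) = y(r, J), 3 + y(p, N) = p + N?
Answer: -201/59 ≈ -3.4068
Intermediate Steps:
y(p, N) = -3 + N + p (y(p, N) = -3 + (p + N) = -3 + (N + p) = -3 + N + p)
d(z, J) = -1 + J (d(z, J) = -3 + J + 2 = -1 + J)
(d(22, -18) - 383)/(487 - 369) = ((-1 - 18) - 383)/(487 - 369) = (-19 - 383)/118 = -402*1/118 = -201/59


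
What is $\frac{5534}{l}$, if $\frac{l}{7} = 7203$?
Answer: $\frac{5534}{50421} \approx 0.10976$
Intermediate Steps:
$l = 50421$ ($l = 7 \cdot 7203 = 50421$)
$\frac{5534}{l} = \frac{5534}{50421}$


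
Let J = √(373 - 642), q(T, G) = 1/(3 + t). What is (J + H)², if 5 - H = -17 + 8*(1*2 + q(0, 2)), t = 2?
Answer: -6241/25 + 44*I*√269/5 ≈ -249.64 + 144.33*I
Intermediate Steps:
q(T, G) = ⅕ (q(T, G) = 1/(3 + 2) = 1/5 = ⅕)
H = 22/5 (H = 5 - (-17 + 8*(1*2 + ⅕)) = 5 - (-17 + 8*(2 + ⅕)) = 5 - (-17 + 8*(11/5)) = 5 - (-17 + 88/5) = 5 - 1*⅗ = 5 - ⅗ = 22/5 ≈ 4.4000)
J = I*√269 (J = √(-269) = I*√269 ≈ 16.401*I)
(J + H)² = (I*√269 + 22/5)² = (22/5 + I*√269)²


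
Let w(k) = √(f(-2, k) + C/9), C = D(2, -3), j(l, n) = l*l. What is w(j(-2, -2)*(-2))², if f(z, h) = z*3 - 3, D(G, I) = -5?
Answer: -86/9 ≈ -9.5556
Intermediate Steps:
j(l, n) = l²
C = -5
f(z, h) = -3 + 3*z (f(z, h) = 3*z - 3 = -3 + 3*z)
w(k) = I*√86/3 (w(k) = √((-3 + 3*(-2)) - 5/9) = √((-3 - 6) - 5*⅑) = √(-9 - 5/9) = √(-86/9) = I*√86/3)
w(j(-2, -2)*(-2))² = (I*√86/3)² = -86/9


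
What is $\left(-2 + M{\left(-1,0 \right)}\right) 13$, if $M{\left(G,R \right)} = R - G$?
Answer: $-13$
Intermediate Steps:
$\left(-2 + M{\left(-1,0 \right)}\right) 13 = \left(-2 + \left(0 - -1\right)\right) 13 = \left(-2 + \left(0 + 1\right)\right) 13 = \left(-2 + 1\right) 13 = \left(-1\right) 13 = -13$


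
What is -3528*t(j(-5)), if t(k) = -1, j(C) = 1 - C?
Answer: 3528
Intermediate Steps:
-3528*t(j(-5)) = -3528*(-1) = 3528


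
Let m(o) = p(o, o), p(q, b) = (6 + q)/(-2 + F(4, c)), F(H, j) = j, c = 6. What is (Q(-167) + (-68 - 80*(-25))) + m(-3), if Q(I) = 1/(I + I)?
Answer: 1291075/668 ≈ 1932.7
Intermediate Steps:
p(q, b) = 3/2 + q/4 (p(q, b) = (6 + q)/(-2 + 6) = (6 + q)/4 = (6 + q)*(¼) = 3/2 + q/4)
Q(I) = 1/(2*I)
m(o) = 3/2 + o/4
(Q(-167) + (-68 - 80*(-25))) + m(-3) = ((½)/(-167) + (-68 - 80*(-25))) + (3/2 + (¼)*(-3)) = ((½)*(-1/167) + (-68 + 2000)) + (3/2 - ¾) = (-1/334 + 1932) + ¾ = 645287/334 + ¾ = 1291075/668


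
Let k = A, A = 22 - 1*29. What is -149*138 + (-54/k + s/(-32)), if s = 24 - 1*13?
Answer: -4604237/224 ≈ -20555.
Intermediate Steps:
A = -7 (A = 22 - 29 = -7)
k = -7
s = 11 (s = 24 - 13 = 11)
-149*138 + (-54/k + s/(-32)) = -149*138 + (-54/(-7) + 11/(-32)) = -20562 + (-54*(-⅐) + 11*(-1/32)) = -20562 + (54/7 - 11/32) = -20562 + 1651/224 = -4604237/224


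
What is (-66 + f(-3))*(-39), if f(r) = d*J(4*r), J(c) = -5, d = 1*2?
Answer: 2964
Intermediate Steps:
d = 2
f(r) = -10 (f(r) = 2*(-5) = -10)
(-66 + f(-3))*(-39) = (-66 - 10)*(-39) = -76*(-39) = 2964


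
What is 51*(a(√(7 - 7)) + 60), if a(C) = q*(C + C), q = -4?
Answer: 3060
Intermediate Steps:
a(C) = -8*C (a(C) = -4*(C + C) = -8*C)
51*(a(√(7 - 7)) + 60) = 51*(-8*√(7 - 7) + 60) = 51*(-8*√0 + 60) = 51*(-8*0 + 60) = 51*(0 + 60) = 51*60 = 3060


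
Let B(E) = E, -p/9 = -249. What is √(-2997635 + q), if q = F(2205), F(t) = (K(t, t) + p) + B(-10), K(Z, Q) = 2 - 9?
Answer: I*√2995411 ≈ 1730.7*I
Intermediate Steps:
p = 2241 (p = -9*(-249) = 2241)
K(Z, Q) = -7
F(t) = 2224 (F(t) = (-7 + 2241) - 10 = 2234 - 10 = 2224)
q = 2224
√(-2997635 + q) = √(-2997635 + 2224) = √(-2995411) = I*√2995411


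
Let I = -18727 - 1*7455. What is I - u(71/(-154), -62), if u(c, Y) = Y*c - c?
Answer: -576643/22 ≈ -26211.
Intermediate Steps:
I = -26182 (I = -18727 - 7455 = -26182)
u(c, Y) = -c + Y*c
I - u(71/(-154), -62) = -26182 - 71/(-154)*(-1 - 62) = -26182 - 71*(-1/154)*(-63) = -26182 - (-71)*(-63)/154 = -26182 - 1*639/22 = -26182 - 639/22 = -576643/22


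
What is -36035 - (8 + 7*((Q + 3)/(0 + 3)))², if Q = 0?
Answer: -36260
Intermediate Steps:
-36035 - (8 + 7*((Q + 3)/(0 + 3)))² = -36035 - (8 + 7*((0 + 3)/(0 + 3)))² = -36035 - (8 + 7*(3/3))² = -36035 - (8 + 7*(3*(⅓)))² = -36035 - (8 + 7*1)² = -36035 - (8 + 7)² = -36035 - 1*15² = -36035 - 1*225 = -36035 - 225 = -36260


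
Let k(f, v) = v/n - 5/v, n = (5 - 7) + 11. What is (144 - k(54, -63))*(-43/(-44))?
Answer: 102211/693 ≈ 147.49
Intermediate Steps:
n = 9 (n = -2 + 11 = 9)
k(f, v) = -5/v + v/9 (k(f, v) = v/9 - 5/v = -5/v + v/9)
(144 - k(54, -63))*(-43/(-44)) = (144 - (-5/(-63) + (⅑)*(-63)))*(-43/(-44)) = (144 - (-5*(-1/63) - 7))*(-43*(-1/44)) = (144 - (5/63 - 7))*(43/44) = (144 - 1*(-436/63))*(43/44) = (144 + 436/63)*(43/44) = (9508/63)*(43/44) = 102211/693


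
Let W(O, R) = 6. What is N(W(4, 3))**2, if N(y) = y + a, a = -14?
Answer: 64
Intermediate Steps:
N(y) = -14 + y (N(y) = y - 14 = -14 + y)
N(W(4, 3))**2 = (-14 + 6)**2 = (-8)**2 = 64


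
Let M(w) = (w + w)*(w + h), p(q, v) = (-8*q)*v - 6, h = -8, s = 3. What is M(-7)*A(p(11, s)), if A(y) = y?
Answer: -56700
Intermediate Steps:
p(q, v) = -6 - 8*q*v (p(q, v) = -8*q*v - 6 = -6 - 8*q*v)
M(w) = 2*w*(-8 + w) (M(w) = (w + w)*(w - 8) = (2*w)*(-8 + w) = 2*w*(-8 + w))
M(-7)*A(p(11, s)) = (2*(-7)*(-8 - 7))*(-6 - 8*11*3) = (2*(-7)*(-15))*(-6 - 264) = 210*(-270) = -56700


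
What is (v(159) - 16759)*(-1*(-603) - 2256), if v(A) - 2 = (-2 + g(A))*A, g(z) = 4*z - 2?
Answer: -138407343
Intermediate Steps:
g(z) = -2 + 4*z
v(A) = 2 + A*(-4 + 4*A) (v(A) = 2 + (-2 + (-2 + 4*A))*A = 2 + (-4 + 4*A)*A = 2 + A*(-4 + 4*A))
(v(159) - 16759)*(-1*(-603) - 2256) = ((2 - 4*159 + 4*159²) - 16759)*(-1*(-603) - 2256) = ((2 - 636 + 4*25281) - 16759)*(603 - 2256) = ((2 - 636 + 101124) - 16759)*(-1653) = (100490 - 16759)*(-1653) = 83731*(-1653) = -138407343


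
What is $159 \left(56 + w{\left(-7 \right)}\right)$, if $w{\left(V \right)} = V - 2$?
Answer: $7473$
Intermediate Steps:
$w{\left(V \right)} = -2 + V$
$159 \left(56 + w{\left(-7 \right)}\right) = 159 \left(56 - 9\right) = 159 \cdot 47 = 7473$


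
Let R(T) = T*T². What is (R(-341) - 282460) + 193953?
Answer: -39740328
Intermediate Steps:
R(T) = T³
(R(-341) - 282460) + 193953 = ((-341)³ - 282460) + 193953 = (-39651821 - 282460) + 193953 = -39934281 + 193953 = -39740328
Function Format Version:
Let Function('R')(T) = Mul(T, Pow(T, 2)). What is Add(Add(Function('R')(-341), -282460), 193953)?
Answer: -39740328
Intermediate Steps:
Function('R')(T) = Pow(T, 3)
Add(Add(Function('R')(-341), -282460), 193953) = Add(Add(Pow(-341, 3), -282460), 193953) = Add(Add(-39651821, -282460), 193953) = Add(-39934281, 193953) = -39740328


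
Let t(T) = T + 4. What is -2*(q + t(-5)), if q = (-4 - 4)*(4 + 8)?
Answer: 194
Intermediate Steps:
t(T) = 4 + T
q = -96 (q = -8*12 = -96)
-2*(q + t(-5)) = -2*(-96 + (4 - 5)) = -2*(-96 - 1) = -2*(-97) = 194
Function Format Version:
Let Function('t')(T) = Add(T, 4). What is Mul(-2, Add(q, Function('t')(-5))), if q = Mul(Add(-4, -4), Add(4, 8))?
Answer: 194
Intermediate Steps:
Function('t')(T) = Add(4, T)
q = -96 (q = Mul(-8, 12) = -96)
Mul(-2, Add(q, Function('t')(-5))) = Mul(-2, Add(-96, Add(4, -5))) = Mul(-2, Add(-96, -1)) = Mul(-2, -97) = 194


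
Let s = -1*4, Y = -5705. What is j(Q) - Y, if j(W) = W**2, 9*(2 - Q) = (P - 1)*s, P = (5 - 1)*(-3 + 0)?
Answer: 463261/81 ≈ 5719.3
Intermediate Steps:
s = -4
P = -12 (P = 4*(-3) = -12)
Q = -34/9 (Q = 2 - (-12 - 1)*(-4)/9 = 2 - (-13)*(-4)/9 = 2 - 1/9*52 = 2 - 52/9 = -34/9 ≈ -3.7778)
j(Q) - Y = (-34/9)**2 - 1*(-5705) = 1156/81 + 5705 = 463261/81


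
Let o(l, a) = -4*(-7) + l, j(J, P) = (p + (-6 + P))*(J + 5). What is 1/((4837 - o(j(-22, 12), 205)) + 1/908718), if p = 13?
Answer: 908718/4663540777 ≈ 0.00019486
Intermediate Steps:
j(J, P) = (5 + J)*(7 + P) (j(J, P) = (13 + (-6 + P))*(J + 5) = (7 + P)*(5 + J) = (5 + J)*(7 + P))
o(l, a) = 28 + l
1/((4837 - o(j(-22, 12), 205)) + 1/908718) = 1/((4837 - (28 + (35 + 5*12 + 7*(-22) - 22*12))) + 1/908718) = 1/((4837 - (28 + (35 + 60 - 154 - 264))) + 1/908718) = 1/((4837 - (28 - 323)) + 1/908718) = 1/((4837 - 1*(-295)) + 1/908718) = 1/((4837 + 295) + 1/908718) = 1/(5132 + 1/908718) = 1/(4663540777/908718) = 908718/4663540777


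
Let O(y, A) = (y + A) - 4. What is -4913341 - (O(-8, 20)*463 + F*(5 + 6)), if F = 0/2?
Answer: -4917045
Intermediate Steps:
O(y, A) = -4 + A + y (O(y, A) = (A + y) - 4 = -4 + A + y)
F = 0 (F = 0*(½) = 0)
-4913341 - (O(-8, 20)*463 + F*(5 + 6)) = -4913341 - ((-4 + 20 - 8)*463 + 0*(5 + 6)) = -4913341 - (8*463 + 0*11) = -4913341 - (3704 + 0) = -4913341 - 1*3704 = -4913341 - 3704 = -4917045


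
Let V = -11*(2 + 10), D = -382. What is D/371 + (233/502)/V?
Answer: -25399291/24583944 ≈ -1.0332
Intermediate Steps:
V = -132 (V = -11*12 = -132)
D/371 + (233/502)/V = -382/371 + (233/502)/(-132) = -382*1/371 + (233*(1/502))*(-1/132) = -382/371 + (233/502)*(-1/132) = -382/371 - 233/66264 = -25399291/24583944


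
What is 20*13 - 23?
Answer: 237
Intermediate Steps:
20*13 - 23 = 260 - 23 = 237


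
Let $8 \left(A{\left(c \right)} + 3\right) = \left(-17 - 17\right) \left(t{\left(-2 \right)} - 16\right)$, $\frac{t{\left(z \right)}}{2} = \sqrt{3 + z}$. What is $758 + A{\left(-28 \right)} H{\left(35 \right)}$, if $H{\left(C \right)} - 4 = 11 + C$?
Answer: $3583$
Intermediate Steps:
$H{\left(C \right)} = 15 + C$ ($H{\left(C \right)} = 4 + \left(11 + C\right) = 15 + C$)
$t{\left(z \right)} = 2 \sqrt{3 + z}$
$A{\left(c \right)} = \frac{113}{2}$ ($A{\left(c \right)} = -3 + \frac{\left(-17 - 17\right) \left(2 \sqrt{3 - 2} - 16\right)}{8} = -3 + \frac{\left(-34\right) \left(2 \sqrt{1} - 16\right)}{8} = -3 + \frac{\left(-34\right) \left(2 \cdot 1 - 16\right)}{8} = -3 + \frac{\left(-34\right) \left(2 - 16\right)}{8} = -3 + \frac{\left(-34\right) \left(-14\right)}{8} = -3 + \frac{1}{8} \cdot 476 = -3 + \frac{119}{2} = \frac{113}{2}$)
$758 + A{\left(-28 \right)} H{\left(35 \right)} = 758 + \frac{113 \left(15 + 35\right)}{2} = 758 + \frac{113}{2} \cdot 50 = 758 + 2825 = 3583$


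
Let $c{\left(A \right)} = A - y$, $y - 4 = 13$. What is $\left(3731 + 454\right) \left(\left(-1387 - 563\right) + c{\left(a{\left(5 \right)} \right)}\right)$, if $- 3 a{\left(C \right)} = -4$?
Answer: $-8226315$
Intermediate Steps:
$y = 17$ ($y = 4 + 13 = 17$)
$a{\left(C \right)} = \frac{4}{3}$ ($a{\left(C \right)} = \left(- \frac{1}{3}\right) \left(-4\right) = \frac{4}{3}$)
$c{\left(A \right)} = -17 + A$ ($c{\left(A \right)} = A - 17 = -17 + A$)
$\left(3731 + 454\right) \left(\left(-1387 - 563\right) + c{\left(a{\left(5 \right)} \right)}\right) = \left(3731 + 454\right) \left(\left(-1387 - 563\right) + \left(-17 + \frac{4}{3}\right)\right) = 4185 \left(\left(-1387 - 563\right) - \frac{47}{3}\right) = 4185 \left(-1950 - \frac{47}{3}\right) = 4185 \left(- \frac{5897}{3}\right) = -8226315$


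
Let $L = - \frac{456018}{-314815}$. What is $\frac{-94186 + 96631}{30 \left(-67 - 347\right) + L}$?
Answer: $- \frac{256574225}{1303182094} \approx -0.19688$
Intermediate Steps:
$L = \frac{456018}{314815}$ ($L = \left(-456018\right) \left(- \frac{1}{314815}\right) = \frac{456018}{314815} \approx 1.4485$)
$\frac{-94186 + 96631}{30 \left(-67 - 347\right) + L} = \frac{-94186 + 96631}{30 \left(-67 - 347\right) + \frac{456018}{314815}} = \frac{2445}{30 \left(-414\right) + \frac{456018}{314815}} = \frac{2445}{-12420 + \frac{456018}{314815}} = \frac{2445}{- \frac{3909546282}{314815}} = 2445 \left(- \frac{314815}{3909546282}\right) = - \frac{256574225}{1303182094}$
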